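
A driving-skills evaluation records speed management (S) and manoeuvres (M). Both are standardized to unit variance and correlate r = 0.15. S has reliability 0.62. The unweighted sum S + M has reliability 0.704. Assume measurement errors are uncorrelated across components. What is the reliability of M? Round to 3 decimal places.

0.699

Var(S+M) = 2 + 2·0.15 = 2.300.
True-score variance = ρ_S + ρ_M + 2·0.15, so 0.704 = (0.62 + ρ_M + 0.30) / 2.300.
ρ_M = 0.704·2.300 − 0.62 − 0.30 = 0.699.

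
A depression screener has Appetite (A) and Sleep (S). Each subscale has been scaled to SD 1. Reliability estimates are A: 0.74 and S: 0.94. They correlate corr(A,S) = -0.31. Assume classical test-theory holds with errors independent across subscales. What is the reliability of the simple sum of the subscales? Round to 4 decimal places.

Var(A+S) = 2 + 2·[(-0.31)] = 2 − 0.62 = 1.38.
Because errors are independent across components, Cov(Tᵢ,Tⱼ) = Cov(Xᵢ,Xⱼ); the off-diagonal part of the true-score variance is the same as above.
True-score variance = [0.74 + 0.94] − 0.62 = 1.68 − 0.62 = 1.06.
Reliability = 1.06 / 1.38 = 0.7681.

0.7681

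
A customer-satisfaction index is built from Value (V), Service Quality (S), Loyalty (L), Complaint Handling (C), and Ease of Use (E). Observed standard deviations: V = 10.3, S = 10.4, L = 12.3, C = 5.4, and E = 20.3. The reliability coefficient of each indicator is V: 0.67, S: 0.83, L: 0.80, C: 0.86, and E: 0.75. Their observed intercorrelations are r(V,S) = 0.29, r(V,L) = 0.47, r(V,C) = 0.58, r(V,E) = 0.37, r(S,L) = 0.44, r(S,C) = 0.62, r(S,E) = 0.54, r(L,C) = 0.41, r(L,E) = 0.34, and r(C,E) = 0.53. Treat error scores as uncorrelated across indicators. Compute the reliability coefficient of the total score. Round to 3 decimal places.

0.903

Var(V+S+L+C+E) = 10.3² + 10.4² + 12.3² + 5.4² + 20.3² + 2·[10.3·10.4·0.29 + 10.3·12.3·0.47 + 10.3·5.4·0.58 + 10.3·20.3·0.37 + 10.4·12.3·0.44 + 10.4·5.4·0.62 + 10.4·20.3·0.54 + 12.3·5.4·0.41 + 12.3·20.3·0.34 + 5.4·20.3·0.53] = 806.79 + 1151.13 = 1957.92.
Because errors are independent across components, Cov(Tᵢ,Tⱼ) = Cov(Xᵢ,Xⱼ); the off-diagonal part of the true-score variance is the same as above.
True-score variance = [10.3²·0.67 + 10.4²·0.83 + 12.3²·0.80 + 5.4²·0.86 + 20.3²·0.75] + 1151.13 = 616.03 + 1151.13 = 1767.16.
Reliability = 1767.16 / 1957.92 = 0.903.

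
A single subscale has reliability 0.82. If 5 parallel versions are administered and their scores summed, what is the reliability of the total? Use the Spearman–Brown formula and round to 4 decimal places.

ρ_k = kρ / (1 + (k−1)ρ) = 5·0.82 / (1 + 4·0.82) = 4.100 / 4.280 = 0.9579.

0.9579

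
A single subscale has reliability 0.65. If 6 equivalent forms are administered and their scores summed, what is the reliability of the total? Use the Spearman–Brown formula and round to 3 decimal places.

0.918

ρ_k = kρ / (1 + (k−1)ρ) = 6·0.65 / (1 + 5·0.65) = 3.900 / 4.250 = 0.918.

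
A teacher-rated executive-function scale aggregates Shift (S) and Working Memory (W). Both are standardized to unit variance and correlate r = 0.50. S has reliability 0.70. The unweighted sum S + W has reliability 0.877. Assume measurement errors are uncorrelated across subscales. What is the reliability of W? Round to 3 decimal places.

Var(S+W) = 2 + 2·0.50 = 3.000.
True-score variance = ρ_S + ρ_W + 2·0.50, so 0.877 = (0.70 + ρ_W + 1.00) / 3.000.
ρ_W = 0.877·3.000 − 0.70 − 1.00 = 0.931.

0.931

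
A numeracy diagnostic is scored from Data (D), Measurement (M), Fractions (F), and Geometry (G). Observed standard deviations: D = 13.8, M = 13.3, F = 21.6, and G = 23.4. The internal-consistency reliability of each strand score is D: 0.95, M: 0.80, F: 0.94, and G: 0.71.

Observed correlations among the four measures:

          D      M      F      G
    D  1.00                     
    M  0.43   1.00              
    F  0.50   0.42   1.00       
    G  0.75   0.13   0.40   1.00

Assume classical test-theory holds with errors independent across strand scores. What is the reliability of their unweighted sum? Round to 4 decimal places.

0.9240

Var(D+M+F+G) = 13.8² + 13.3² + 21.6² + 23.4² + 2·[13.8·13.3·0.43 + 13.8·21.6·0.50 + 13.8·23.4·0.75 + 13.3·21.6·0.42 + 13.3·23.4·0.13 + 21.6·23.4·0.40] = 1381.45 + 1666.89 = 3048.34.
Under uncorrelated errors the observed covariances equal the true-score covariances, so only the own-variance terms attenuate.
True-score variance = [13.8²·0.95 + 13.3²·0.80 + 21.6²·0.94 + 23.4²·0.71] + 1666.89 = 1149.76 + 1666.89 = 2816.65.
Reliability = 2816.65 / 3048.34 = 0.9240.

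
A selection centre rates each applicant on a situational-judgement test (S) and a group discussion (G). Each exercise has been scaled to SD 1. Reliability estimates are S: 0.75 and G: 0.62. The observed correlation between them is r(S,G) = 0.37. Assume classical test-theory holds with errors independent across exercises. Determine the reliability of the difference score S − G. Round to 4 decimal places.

0.5000

Var(S−G) = 1 + 1 − 2·0.37 = 2 − 0.74 = 1.26.
With uncorrelated errors the cross-covariances are all true-score covariance, so they carry over unchanged; only the diagonal terms shrink to ρᵢσᵢ².
True-score variance = [0.75 + 0.62] − 0.74 = 1.37 − 0.74 = 0.63.
Reliability = 0.63 / 1.26 = 0.5000.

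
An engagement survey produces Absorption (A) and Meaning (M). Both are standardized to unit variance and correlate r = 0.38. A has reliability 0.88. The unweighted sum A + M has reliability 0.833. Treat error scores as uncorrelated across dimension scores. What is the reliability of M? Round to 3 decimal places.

0.659

Var(A+M) = 2 + 2·0.38 = 2.760.
True-score variance = ρ_A + ρ_M + 2·0.38, so 0.833 = (0.88 + ρ_M + 0.76) / 2.760.
ρ_M = 0.833·2.760 − 0.88 − 0.76 = 0.659.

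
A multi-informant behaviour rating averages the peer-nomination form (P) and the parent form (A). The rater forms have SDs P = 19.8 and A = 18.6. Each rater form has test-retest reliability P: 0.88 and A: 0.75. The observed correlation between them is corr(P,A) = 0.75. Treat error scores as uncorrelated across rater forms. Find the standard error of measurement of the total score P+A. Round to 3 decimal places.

11.556

Var(total) = 738 + 552.42 = 1290.42.
True-score variance = 604.465 + 552.42 = 1156.89, so reliability = 0.8965.
Error variance = 1290.42 − 1156.89 = 133.535; SEM = √133.535 = 11.556.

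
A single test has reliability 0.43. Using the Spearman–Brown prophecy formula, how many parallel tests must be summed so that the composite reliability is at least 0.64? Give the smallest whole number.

k ≥ ρ*(1−ρ₁)/(ρ₁(1−ρ*)) = 0.64·0.57 / (0.43·0.36) = 2.357.
Smallest integer k = 3.

3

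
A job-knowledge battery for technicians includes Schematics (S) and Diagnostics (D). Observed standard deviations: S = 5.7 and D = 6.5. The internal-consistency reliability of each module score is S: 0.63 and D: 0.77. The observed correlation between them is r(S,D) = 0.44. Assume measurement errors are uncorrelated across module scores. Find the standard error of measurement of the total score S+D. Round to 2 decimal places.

4.66

Var(total) = 74.74 + 32.604 = 107.344.
True-score variance = 53.0012 + 32.604 = 85.6052, so reliability = 0.7975.
Error variance = 107.344 − 85.6052 = 21.7388; SEM = √21.7388 = 4.66.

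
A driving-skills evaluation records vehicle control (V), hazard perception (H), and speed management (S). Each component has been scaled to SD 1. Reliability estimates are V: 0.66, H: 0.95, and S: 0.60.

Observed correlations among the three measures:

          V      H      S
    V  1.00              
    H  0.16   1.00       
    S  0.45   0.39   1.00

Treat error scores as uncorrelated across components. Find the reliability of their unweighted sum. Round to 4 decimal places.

0.8420

Var(V+H+S) = 3 + 2·[0.16 + 0.45 + 0.39] = 3 + 2 = 5.
With uncorrelated errors the cross-covariances are all true-score covariance, so they carry over unchanged; only the diagonal terms shrink to ρᵢσᵢ².
True-score variance = [0.66 + 0.95 + 0.60] + 2 = 2.21 + 2 = 4.21.
Reliability = 4.21 / 5 = 0.8420.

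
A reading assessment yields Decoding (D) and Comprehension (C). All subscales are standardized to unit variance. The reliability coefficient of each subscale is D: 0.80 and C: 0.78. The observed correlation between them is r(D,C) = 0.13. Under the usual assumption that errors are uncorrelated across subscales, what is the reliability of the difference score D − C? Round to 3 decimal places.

0.759

Var(D−C) = 1 + 1 − 2·0.13 = 2 − 0.26 = 1.74.
With uncorrelated errors the cross-covariances are all true-score covariance, so they carry over unchanged; only the diagonal terms shrink to ρᵢσᵢ².
True-score variance = [0.80 + 0.78] − 0.26 = 1.58 − 0.26 = 1.32.
Reliability = 1.32 / 1.74 = 0.759.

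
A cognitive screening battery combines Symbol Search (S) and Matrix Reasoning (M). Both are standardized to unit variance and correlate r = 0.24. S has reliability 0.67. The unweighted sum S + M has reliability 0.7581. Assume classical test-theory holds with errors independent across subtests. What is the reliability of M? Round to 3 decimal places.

0.730

Var(S+M) = 2 + 2·0.24 = 2.480.
True-score variance = ρ_S + ρ_M + 2·0.24, so 0.7581 = (0.67 + ρ_M + 0.48) / 2.480.
ρ_M = 0.7581·2.480 − 0.67 − 0.48 = 0.730.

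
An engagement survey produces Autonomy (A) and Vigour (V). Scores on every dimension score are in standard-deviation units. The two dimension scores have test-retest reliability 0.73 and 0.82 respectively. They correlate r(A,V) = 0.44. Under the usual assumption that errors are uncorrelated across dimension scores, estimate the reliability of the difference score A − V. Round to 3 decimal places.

Var(A−V) = 1 + 1 − 2·0.44 = 2 − 0.88 = 1.12.
With uncorrelated errors the cross-covariances are all true-score covariance, so they carry over unchanged; only the diagonal terms shrink to ρᵢσᵢ².
True-score variance = [0.73 + 0.82] − 0.88 = 1.55 − 0.88 = 0.67.
Reliability = 0.67 / 1.12 = 0.598.

0.598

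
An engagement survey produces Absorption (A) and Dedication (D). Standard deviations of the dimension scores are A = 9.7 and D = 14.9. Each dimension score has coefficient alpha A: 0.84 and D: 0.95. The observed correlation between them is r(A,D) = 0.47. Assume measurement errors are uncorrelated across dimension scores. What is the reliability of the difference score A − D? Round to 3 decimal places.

Var(A−D) = 9.7² + 14.9² − 2·9.7·14.9·0.47 = 316.1 − 135.858 = 180.242.
Under uncorrelated errors the observed covariances equal the true-score covariances, so only the own-variance terms attenuate.
True-score variance = [9.7²·0.84 + 14.9²·0.95] − 135.858 = 289.945 − 135.858 = 154.087.
Reliability = 154.087 / 180.242 = 0.855.

0.855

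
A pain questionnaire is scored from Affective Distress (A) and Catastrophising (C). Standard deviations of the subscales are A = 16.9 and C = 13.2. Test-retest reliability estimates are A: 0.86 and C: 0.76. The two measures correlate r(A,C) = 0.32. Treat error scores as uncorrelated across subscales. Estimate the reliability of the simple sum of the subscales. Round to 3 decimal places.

Var(A+C) = 16.9² + 13.2² + 2·[16.9·13.2·0.32] = 459.85 + 142.771 = 602.621.
Because errors are independent across components, Cov(Tᵢ,Tⱼ) = Cov(Xᵢ,Xⱼ); the off-diagonal part of the true-score variance is the same as above.
True-score variance = [16.9²·0.86 + 13.2²·0.76] + 142.771 = 378.047 + 142.771 = 520.818.
Reliability = 520.818 / 602.621 = 0.864.

0.864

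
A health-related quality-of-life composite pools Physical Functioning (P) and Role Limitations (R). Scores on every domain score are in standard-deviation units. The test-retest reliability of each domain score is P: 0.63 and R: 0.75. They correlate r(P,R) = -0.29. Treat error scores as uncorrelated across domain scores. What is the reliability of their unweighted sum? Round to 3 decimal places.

0.563

Var(P+R) = 2 + 2·[(-0.29)] = 2 − 0.58 = 1.42.
With uncorrelated errors the cross-covariances are all true-score covariance, so they carry over unchanged; only the diagonal terms shrink to ρᵢσᵢ².
True-score variance = [0.63 + 0.75] − 0.58 = 1.38 − 0.58 = 0.8.
Reliability = 0.8 / 1.42 = 0.563.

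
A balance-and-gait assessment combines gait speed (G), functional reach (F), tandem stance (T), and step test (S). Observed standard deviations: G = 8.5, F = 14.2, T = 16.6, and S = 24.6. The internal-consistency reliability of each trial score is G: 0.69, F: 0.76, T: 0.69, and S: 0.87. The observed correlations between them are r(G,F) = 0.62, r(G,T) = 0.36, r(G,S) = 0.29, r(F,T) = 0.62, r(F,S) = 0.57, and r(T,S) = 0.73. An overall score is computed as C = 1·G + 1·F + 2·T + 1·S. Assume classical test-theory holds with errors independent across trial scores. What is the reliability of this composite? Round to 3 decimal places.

Var(C) = 8.5² + 14.2² + 2²·16.6² + 24.6² + 2·[8.5·14.2·0.62 + 2·8.5·16.6·0.36 + 8.5·24.6·0.29 + 2·14.2·16.6·0.62 + 14.2·24.6·0.57 + 2·16.6·24.6·0.73] = 1981.29 + 2649.35 = 4630.64.
With uncorrelated errors the cross-covariances are all true-score covariance, so they carry over unchanged; only the diagonal terms shrink to ρᵢσᵢ².
True-score variance = [8.5²·0.69 + 14.2²·0.76 + 2²·16.6²·0.69 + 24.6²·0.87] + 2649.35 = 1490.13 + 2649.35 = 4139.49.
Reliability = 4139.49 / 4630.64 = 0.894.

0.894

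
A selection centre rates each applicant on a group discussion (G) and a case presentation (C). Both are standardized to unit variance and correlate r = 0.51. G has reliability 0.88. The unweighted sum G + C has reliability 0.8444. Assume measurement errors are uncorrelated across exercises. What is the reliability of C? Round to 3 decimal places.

0.650

Var(G+C) = 2 + 2·0.51 = 3.020.
True-score variance = ρ_G + ρ_C + 2·0.51, so 0.8444 = (0.88 + ρ_C + 1.02) / 3.020.
ρ_C = 0.8444·3.020 − 0.88 − 1.02 = 0.650.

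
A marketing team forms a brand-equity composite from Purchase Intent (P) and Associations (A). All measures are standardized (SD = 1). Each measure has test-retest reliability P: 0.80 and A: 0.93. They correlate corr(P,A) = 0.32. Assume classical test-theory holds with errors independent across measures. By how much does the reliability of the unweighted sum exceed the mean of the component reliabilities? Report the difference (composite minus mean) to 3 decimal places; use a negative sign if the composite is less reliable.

0.033

Var(sum) = 2 + 0.64 = 2.64; true-score variance = 1.73 + 0.64 = 2.37; composite reliability = 0.8977.
Mean component reliability = 0.8650.
Difference = 0.8977 − 0.8650 = 0.033.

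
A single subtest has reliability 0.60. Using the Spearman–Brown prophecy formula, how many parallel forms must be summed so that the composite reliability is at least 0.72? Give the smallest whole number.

k ≥ ρ*(1−ρ₁)/(ρ₁(1−ρ*)) = 0.72·0.40 / (0.60·0.28) = 1.714.
Smallest integer k = 2.

2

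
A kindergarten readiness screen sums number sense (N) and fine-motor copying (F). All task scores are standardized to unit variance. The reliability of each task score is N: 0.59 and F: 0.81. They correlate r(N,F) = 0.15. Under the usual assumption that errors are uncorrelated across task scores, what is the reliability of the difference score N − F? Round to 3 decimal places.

0.647

Var(N−F) = 1 + 1 − 2·0.15 = 2 − 0.3 = 1.7.
Under uncorrelated errors the observed covariances equal the true-score covariances, so only the own-variance terms attenuate.
True-score variance = [0.59 + 0.81] − 0.3 = 1.4 − 0.3 = 1.1.
Reliability = 1.1 / 1.7 = 0.647.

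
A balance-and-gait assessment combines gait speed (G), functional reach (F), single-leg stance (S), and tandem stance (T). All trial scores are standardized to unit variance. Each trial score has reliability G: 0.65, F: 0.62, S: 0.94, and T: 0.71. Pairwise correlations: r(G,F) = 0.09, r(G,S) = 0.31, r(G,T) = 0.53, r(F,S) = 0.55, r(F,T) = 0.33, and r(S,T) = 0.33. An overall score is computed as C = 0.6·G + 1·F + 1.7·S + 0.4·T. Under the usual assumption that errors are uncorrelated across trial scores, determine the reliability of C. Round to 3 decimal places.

0.909

Var(C) = 0.6² + 1 + 1.7² + 0.4² + 2·[0.6·0.09 + 1.02·0.31 + 0.24·0.53 + 1.7·0.55 + 0.4·0.33 + 0.68·0.33] = 4.41 + 3.5776 = 7.9876.
Because errors are independent across components, Cov(Tᵢ,Tⱼ) = Cov(Xᵢ,Xⱼ); the off-diagonal part of the true-score variance is the same as above.
True-score variance = [0.6²·0.65 + 0.62 + 1.7²·0.94 + 0.4²·0.71] + 3.5776 = 3.6842 + 3.5776 = 7.2618.
Reliability = 7.2618 / 7.9876 = 0.909.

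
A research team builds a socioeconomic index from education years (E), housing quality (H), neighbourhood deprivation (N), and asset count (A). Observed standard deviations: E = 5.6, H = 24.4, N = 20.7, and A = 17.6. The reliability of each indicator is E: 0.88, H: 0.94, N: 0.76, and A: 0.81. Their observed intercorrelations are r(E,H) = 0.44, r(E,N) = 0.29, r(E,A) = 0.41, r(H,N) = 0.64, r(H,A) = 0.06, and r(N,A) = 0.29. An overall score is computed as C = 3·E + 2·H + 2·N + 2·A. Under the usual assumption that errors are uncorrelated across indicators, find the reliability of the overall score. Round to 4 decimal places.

Var(C) = 3²·5.6² + 2²·24.4² + 2²·20.7² + 2²·17.6² + 2·[6·5.6·24.4·0.44 + 6·5.6·20.7·0.29 + 6·5.6·17.6·0.41 + 4·24.4·20.7·0.64 + 4·24.4·17.6·0.06 + 4·20.7·17.6·0.29] = 5616.68 + 5247.14 = 10863.8.
With uncorrelated errors the cross-covariances are all true-score covariance, so they carry over unchanged; only the diagonal terms shrink to ρᵢσᵢ².
True-score variance = [3²·5.6²·0.88 + 2²·24.4²·0.94 + 2²·20.7²·0.76 + 2²·17.6²·0.81] + 5247.14 = 4793.16 + 5247.14 = 10040.3.
Reliability = 10040.3 / 10863.8 = 0.9242.

0.9242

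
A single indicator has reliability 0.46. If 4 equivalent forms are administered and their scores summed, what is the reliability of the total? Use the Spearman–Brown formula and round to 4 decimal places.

0.7731

ρ_k = kρ / (1 + (k−1)ρ) = 4·0.46 / (1 + 3·0.46) = 1.840 / 2.380 = 0.7731.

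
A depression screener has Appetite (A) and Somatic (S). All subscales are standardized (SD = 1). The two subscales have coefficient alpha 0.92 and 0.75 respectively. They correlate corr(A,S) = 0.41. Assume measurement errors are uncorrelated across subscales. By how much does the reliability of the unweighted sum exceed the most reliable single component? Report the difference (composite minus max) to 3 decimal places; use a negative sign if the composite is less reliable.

-0.037

Var(sum) = 2 + 0.82 = 2.82; true-score variance = 1.67 + 0.82 = 2.49; composite reliability = 0.8830.
Max component reliability = 0.9200.
Difference = 0.8830 − 0.9200 = -0.037.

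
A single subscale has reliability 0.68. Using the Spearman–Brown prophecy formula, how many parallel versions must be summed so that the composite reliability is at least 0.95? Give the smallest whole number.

k ≥ ρ*(1−ρ₁)/(ρ₁(1−ρ*)) = 0.95·0.32 / (0.68·0.05) = 8.941.
Smallest integer k = 9.

9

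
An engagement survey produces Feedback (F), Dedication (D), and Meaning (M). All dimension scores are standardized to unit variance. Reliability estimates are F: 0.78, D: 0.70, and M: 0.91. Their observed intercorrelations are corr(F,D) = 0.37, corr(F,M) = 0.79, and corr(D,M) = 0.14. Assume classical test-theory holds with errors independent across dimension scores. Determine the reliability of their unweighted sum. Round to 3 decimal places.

Var(F+D+M) = 3 + 2·[0.37 + 0.79 + 0.14] = 3 + 2.6 = 5.6.
With uncorrelated errors the cross-covariances are all true-score covariance, so they carry over unchanged; only the diagonal terms shrink to ρᵢσᵢ².
True-score variance = [0.78 + 0.70 + 0.91] + 2.6 = 2.39 + 2.6 = 4.99.
Reliability = 4.99 / 5.6 = 0.891.

0.891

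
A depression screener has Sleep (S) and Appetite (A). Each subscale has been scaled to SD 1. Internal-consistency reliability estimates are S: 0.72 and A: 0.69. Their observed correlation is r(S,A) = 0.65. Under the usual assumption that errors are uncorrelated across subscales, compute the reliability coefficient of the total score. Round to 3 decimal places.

Var(S+A) = 2 + 2·[0.65] = 2 + 1.3 = 3.3.
With uncorrelated errors the cross-covariances are all true-score covariance, so they carry over unchanged; only the diagonal terms shrink to ρᵢσᵢ².
True-score variance = [0.72 + 0.69] + 1.3 = 1.41 + 1.3 = 2.71.
Reliability = 2.71 / 3.3 = 0.821.

0.821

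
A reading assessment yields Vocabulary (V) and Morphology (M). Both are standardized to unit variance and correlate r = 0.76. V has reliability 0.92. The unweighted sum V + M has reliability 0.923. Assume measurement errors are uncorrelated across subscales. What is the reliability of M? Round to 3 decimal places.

Var(V+M) = 2 + 2·0.76 = 3.520.
True-score variance = ρ_V + ρ_M + 2·0.76, so 0.923 = (0.92 + ρ_M + 1.52) / 3.520.
ρ_M = 0.923·3.520 − 0.92 − 1.52 = 0.809.

0.809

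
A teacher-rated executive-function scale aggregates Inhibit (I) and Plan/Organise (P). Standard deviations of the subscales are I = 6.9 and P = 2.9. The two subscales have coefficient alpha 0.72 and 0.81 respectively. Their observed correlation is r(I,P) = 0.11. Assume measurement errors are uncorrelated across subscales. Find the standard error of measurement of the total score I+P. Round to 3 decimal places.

Var(total) = 56.02 + 4.4022 = 60.4222.
True-score variance = 41.0913 + 4.4022 = 45.4935, so reliability = 0.7529.
Error variance = 60.4222 − 45.4935 = 14.9287; SEM = √14.9287 = 3.864.

3.864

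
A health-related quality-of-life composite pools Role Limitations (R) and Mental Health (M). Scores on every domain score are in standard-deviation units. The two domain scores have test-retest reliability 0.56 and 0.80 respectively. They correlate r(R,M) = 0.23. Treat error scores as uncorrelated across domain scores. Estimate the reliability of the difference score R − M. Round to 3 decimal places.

0.584

Var(R−M) = 1 + 1 − 2·0.23 = 2 − 0.46 = 1.54.
With uncorrelated errors the cross-covariances are all true-score covariance, so they carry over unchanged; only the diagonal terms shrink to ρᵢσᵢ².
True-score variance = [0.56 + 0.80] − 0.46 = 1.36 − 0.46 = 0.9.
Reliability = 0.9 / 1.54 = 0.584.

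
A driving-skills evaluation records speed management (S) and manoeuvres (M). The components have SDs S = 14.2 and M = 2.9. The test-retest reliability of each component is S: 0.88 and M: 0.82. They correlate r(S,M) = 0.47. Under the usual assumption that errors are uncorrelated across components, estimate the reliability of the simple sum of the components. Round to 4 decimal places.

Var(S+M) = 14.2² + 2.9² + 2·[14.2·2.9·0.47] = 210.05 + 38.7092 = 248.759.
Because errors are independent across components, Cov(Tᵢ,Tⱼ) = Cov(Xᵢ,Xⱼ); the off-diagonal part of the true-score variance is the same as above.
True-score variance = [14.2²·0.88 + 2.9²·0.82] + 38.7092 = 184.339 + 38.7092 = 223.049.
Reliability = 223.049 / 248.759 = 0.8966.

0.8966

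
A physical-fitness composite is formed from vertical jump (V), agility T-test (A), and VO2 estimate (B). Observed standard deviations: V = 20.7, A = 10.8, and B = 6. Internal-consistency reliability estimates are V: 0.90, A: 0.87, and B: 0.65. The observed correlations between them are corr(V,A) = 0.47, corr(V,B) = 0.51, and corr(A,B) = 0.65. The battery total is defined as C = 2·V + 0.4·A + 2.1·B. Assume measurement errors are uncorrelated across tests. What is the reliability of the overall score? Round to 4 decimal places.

0.9138

Var(C) = 2²·20.7² + 0.4²·10.8² + 2.1²·6² + 2·[0.8·20.7·10.8·0.47 + 4.2·20.7·6·0.51 + 0.84·10.8·6·0.65] = 1891.38 + 770.952 = 2662.33.
With uncorrelated errors the cross-covariances are all true-score covariance, so they carry over unchanged; only the diagonal terms shrink to ρᵢσᵢ².
True-score variance = [2²·20.7²·0.90 + 0.4²·10.8²·0.87 + 2.1²·6²·0.65] + 770.952 = 1661.99 + 770.952 = 2432.95.
Reliability = 2432.95 / 2662.33 = 0.9138.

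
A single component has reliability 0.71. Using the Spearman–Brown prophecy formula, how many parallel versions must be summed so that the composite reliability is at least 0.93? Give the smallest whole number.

6

k ≥ ρ*(1−ρ₁)/(ρ₁(1−ρ*)) = 0.93·0.29 / (0.71·0.07) = 5.427.
Smallest integer k = 6.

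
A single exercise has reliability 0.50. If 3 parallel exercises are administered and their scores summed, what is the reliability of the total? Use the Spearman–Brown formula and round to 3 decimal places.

0.750

ρ_k = kρ / (1 + (k−1)ρ) = 3·0.50 / (1 + 2·0.50) = 1.500 / 2.000 = 0.750.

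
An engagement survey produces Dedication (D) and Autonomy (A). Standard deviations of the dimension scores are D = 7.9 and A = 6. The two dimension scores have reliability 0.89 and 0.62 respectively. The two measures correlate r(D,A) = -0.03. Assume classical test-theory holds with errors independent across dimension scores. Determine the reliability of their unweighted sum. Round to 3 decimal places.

Var(D+A) = 7.9² + 6² + 2·[7.9·6·(-0.03)] = 98.41 − 2.844 = 95.566.
With uncorrelated errors the cross-covariances are all true-score covariance, so they carry over unchanged; only the diagonal terms shrink to ρᵢσᵢ².
True-score variance = [7.9²·0.89 + 6²·0.62] − 2.844 = 77.8649 − 2.844 = 75.0209.
Reliability = 75.0209 / 95.566 = 0.785.

0.785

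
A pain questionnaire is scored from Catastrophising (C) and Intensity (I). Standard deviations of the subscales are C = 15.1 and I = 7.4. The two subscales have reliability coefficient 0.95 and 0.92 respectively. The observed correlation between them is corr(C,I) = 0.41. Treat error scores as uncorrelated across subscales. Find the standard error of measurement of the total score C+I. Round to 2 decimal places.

3.97

Var(total) = 282.77 + 91.6268 = 374.397.
True-score variance = 266.989 + 91.6268 = 358.615, so reliability = 0.9578.
Error variance = 374.397 − 358.615 = 15.7813; SEM = √15.7813 = 3.97.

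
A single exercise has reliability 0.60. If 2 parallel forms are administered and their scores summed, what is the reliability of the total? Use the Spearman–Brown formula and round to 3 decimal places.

0.750

ρ_k = kρ / (1 + (k−1)ρ) = 2·0.60 / (1 + 1·0.60) = 1.200 / 1.600 = 0.750.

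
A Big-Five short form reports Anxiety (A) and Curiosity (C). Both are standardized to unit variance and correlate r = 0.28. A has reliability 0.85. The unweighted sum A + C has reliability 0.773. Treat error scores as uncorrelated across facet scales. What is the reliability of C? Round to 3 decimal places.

Var(A+C) = 2 + 2·0.28 = 2.560.
True-score variance = ρ_A + ρ_C + 2·0.28, so 0.773 = (0.85 + ρ_C + 0.56) / 2.560.
ρ_C = 0.773·2.560 − 0.85 − 0.56 = 0.569.

0.569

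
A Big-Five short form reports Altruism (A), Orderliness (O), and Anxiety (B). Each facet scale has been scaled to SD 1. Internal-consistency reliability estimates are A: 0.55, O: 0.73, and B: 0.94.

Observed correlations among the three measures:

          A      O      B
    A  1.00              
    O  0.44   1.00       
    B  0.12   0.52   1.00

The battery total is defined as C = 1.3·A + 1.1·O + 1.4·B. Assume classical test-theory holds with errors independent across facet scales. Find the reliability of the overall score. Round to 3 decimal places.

0.852

Var(C) = 1.3² + 1.1² + 1.4² + 2·[1.43·0.44 + 1.82·0.12 + 1.54·0.52] = 4.86 + 3.2968 = 8.1568.
Because errors are independent across components, Cov(Tᵢ,Tⱼ) = Cov(Xᵢ,Xⱼ); the off-diagonal part of the true-score variance is the same as above.
True-score variance = [1.3²·0.55 + 1.1²·0.73 + 1.4²·0.94] + 3.2968 = 3.6552 + 3.2968 = 6.952.
Reliability = 6.952 / 8.1568 = 0.852.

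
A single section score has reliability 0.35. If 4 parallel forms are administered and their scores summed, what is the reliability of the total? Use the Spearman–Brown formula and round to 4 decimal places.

ρ_k = kρ / (1 + (k−1)ρ) = 4·0.35 / (1 + 3·0.35) = 1.400 / 2.050 = 0.6829.

0.6829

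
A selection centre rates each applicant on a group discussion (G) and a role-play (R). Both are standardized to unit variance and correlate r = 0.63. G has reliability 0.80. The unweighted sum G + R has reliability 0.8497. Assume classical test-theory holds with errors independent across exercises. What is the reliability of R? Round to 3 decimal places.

0.710

Var(G+R) = 2 + 2·0.63 = 3.260.
True-score variance = ρ_G + ρ_R + 2·0.63, so 0.8497 = (0.80 + ρ_R + 1.26) / 3.260.
ρ_R = 0.8497·3.260 − 0.80 − 1.26 = 0.710.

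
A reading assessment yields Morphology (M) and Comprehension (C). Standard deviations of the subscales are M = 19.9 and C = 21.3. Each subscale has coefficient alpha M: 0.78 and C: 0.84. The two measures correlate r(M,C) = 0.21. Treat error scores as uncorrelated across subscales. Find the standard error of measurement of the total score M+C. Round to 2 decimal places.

12.64

Var(total) = 849.7 + 178.025 = 1027.73.
True-score variance = 689.987 + 178.025 = 868.013, so reliability = 0.8446.
Error variance = 1027.73 − 868.013 = 159.713; SEM = √159.713 = 12.64.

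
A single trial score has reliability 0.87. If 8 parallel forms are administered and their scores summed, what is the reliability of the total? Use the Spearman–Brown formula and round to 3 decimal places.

ρ_k = kρ / (1 + (k−1)ρ) = 8·0.87 / (1 + 7·0.87) = 6.960 / 7.090 = 0.982.

0.982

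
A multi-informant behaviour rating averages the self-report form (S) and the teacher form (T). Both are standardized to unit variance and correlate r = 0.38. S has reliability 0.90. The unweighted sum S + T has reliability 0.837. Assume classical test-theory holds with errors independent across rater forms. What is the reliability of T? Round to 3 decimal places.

Var(S+T) = 2 + 2·0.38 = 2.760.
True-score variance = ρ_S + ρ_T + 2·0.38, so 0.837 = (0.90 + ρ_T + 0.76) / 2.760.
ρ_T = 0.837·2.760 − 0.90 − 0.76 = 0.650.

0.650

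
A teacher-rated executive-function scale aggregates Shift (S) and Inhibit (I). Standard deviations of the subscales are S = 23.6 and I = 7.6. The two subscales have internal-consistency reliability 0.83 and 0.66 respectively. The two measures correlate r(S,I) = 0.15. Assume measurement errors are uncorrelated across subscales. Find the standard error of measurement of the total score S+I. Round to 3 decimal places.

Var(total) = 614.72 + 53.808 = 668.528.
True-score variance = 500.398 + 53.808 = 554.206, so reliability = 0.8290.
Error variance = 668.528 − 554.206 = 114.322; SEM = √114.322 = 10.692.

10.692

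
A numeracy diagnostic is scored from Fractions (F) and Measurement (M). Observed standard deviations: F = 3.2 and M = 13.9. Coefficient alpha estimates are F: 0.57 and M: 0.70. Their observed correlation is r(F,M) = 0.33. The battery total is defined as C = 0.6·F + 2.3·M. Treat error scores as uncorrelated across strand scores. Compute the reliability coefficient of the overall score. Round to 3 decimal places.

Var(C) = 0.6²·3.2² + 2.3²·13.9² + 2·[1.38·3.2·13.9·0.33] = 1025.77 + 40.5124 = 1066.28.
Under uncorrelated errors the observed covariances equal the true-score covariances, so only the own-variance terms attenuate.
True-score variance = [0.6²·3.2²·0.57 + 2.3²·13.9²·0.70] + 40.5124 = 717.558 + 40.5124 = 758.07.
Reliability = 758.07 / 1066.28 = 0.711.

0.711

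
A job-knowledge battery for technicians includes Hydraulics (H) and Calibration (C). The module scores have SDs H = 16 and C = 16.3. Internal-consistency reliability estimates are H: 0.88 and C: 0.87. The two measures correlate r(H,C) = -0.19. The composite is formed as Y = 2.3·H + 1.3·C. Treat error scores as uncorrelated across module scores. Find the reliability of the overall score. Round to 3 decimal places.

0.853

Var(Y) = 2.3²·16² + 1.3²·16.3² + 2·[2.99·16·16.3·(-0.19)] = 1803.26 − 296.321 = 1506.94.
Because errors are independent across components, Cov(Tᵢ,Tⱼ) = Cov(Xᵢ,Xⱼ); the off-diagonal part of the true-score variance is the same as above.
True-score variance = [2.3²·16²·0.88 + 1.3²·16.3²·0.87] − 296.321 = 1582.38 − 296.321 = 1286.05.
Reliability = 1286.05 / 1506.94 = 0.853.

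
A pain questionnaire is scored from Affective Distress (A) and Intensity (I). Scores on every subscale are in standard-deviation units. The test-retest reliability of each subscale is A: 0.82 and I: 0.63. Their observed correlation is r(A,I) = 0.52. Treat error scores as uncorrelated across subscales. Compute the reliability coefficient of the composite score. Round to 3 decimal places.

Var(A+I) = 2 + 2·[0.52] = 2 + 1.04 = 3.04.
With uncorrelated errors the cross-covariances are all true-score covariance, so they carry over unchanged; only the diagonal terms shrink to ρᵢσᵢ².
True-score variance = [0.82 + 0.63] + 1.04 = 1.45 + 1.04 = 2.49.
Reliability = 2.49 / 3.04 = 0.819.

0.819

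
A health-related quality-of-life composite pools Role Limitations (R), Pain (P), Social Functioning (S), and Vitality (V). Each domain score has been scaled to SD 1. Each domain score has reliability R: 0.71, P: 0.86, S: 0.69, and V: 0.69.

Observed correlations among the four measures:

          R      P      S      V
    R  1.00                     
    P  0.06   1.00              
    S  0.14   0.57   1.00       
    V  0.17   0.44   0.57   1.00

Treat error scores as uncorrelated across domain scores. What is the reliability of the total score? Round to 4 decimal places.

Var(R+P+S+V) = 4 + 2·[0.06 + 0.14 + 0.17 + 0.57 + 0.44 + 0.57] = 4 + 3.9 = 7.9.
Under uncorrelated errors the observed covariances equal the true-score covariances, so only the own-variance terms attenuate.
True-score variance = [0.71 + 0.86 + 0.69 + 0.69] + 3.9 = 2.95 + 3.9 = 6.85.
Reliability = 6.85 / 7.9 = 0.8671.

0.8671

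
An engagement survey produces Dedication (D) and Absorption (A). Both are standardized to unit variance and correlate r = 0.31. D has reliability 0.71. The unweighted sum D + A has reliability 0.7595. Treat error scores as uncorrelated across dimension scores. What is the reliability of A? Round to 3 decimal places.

Var(D+A) = 2 + 2·0.31 = 2.620.
True-score variance = ρ_D + ρ_A + 2·0.31, so 0.7595 = (0.71 + ρ_A + 0.62) / 2.620.
ρ_A = 0.7595·2.620 − 0.71 − 0.62 = 0.660.

0.660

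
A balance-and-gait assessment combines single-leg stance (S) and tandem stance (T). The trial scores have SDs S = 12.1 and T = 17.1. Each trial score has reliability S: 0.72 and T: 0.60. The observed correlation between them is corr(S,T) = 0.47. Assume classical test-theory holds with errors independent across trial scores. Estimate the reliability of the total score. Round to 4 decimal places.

Var(S+T) = 12.1² + 17.1² + 2·[12.1·17.1·0.47] = 438.82 + 194.495 = 633.315.
Under uncorrelated errors the observed covariances equal the true-score covariances, so only the own-variance terms attenuate.
True-score variance = [12.1²·0.72 + 17.1²·0.60] + 194.495 = 280.861 + 194.495 = 475.357.
Reliability = 475.357 / 633.315 = 0.7506.

0.7506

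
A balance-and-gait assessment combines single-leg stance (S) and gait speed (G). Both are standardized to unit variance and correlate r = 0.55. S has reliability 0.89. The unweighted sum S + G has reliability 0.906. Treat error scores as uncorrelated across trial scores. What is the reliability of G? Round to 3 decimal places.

0.819

Var(S+G) = 2 + 2·0.55 = 3.100.
True-score variance = ρ_S + ρ_G + 2·0.55, so 0.906 = (0.89 + ρ_G + 1.10) / 3.100.
ρ_G = 0.906·3.100 − 0.89 − 1.10 = 0.819.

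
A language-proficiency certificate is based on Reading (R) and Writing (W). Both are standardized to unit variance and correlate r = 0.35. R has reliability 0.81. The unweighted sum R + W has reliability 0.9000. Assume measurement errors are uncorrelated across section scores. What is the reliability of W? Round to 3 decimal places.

Var(R+W) = 2 + 2·0.35 = 2.700.
True-score variance = ρ_R + ρ_W + 2·0.35, so 0.9000 = (0.81 + ρ_W + 0.70) / 2.700.
ρ_W = 0.9000·2.700 − 0.81 − 0.70 = 0.920.

0.920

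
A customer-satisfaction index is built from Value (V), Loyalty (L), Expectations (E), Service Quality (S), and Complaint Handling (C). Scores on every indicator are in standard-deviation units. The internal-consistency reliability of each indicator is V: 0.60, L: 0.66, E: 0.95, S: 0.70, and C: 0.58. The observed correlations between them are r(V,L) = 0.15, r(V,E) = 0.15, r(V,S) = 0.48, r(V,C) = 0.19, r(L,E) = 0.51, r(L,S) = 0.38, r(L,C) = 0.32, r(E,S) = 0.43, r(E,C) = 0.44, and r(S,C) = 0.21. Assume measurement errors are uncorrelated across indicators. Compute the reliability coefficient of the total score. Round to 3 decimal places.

Var(V+L+E+S+C) = 5 + 2·[0.15 + 0.15 + 0.48 + 0.19 + 0.51 + 0.38 + 0.32 + 0.43 + 0.44 + 0.21] = 5 + 6.52 = 11.52.
With uncorrelated errors the cross-covariances are all true-score covariance, so they carry over unchanged; only the diagonal terms shrink to ρᵢσᵢ².
True-score variance = [0.60 + 0.66 + 0.95 + 0.70 + 0.58] + 6.52 = 3.49 + 6.52 = 10.01.
Reliability = 10.01 / 11.52 = 0.869.

0.869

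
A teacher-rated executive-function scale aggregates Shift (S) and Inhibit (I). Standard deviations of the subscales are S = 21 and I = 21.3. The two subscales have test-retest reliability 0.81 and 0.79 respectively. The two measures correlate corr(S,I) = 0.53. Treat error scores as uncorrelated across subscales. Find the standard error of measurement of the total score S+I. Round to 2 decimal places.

13.38

Var(total) = 894.69 + 474.138 = 1368.83.
True-score variance = 715.625 + 474.138 = 1189.76, so reliability = 0.8692.
Error variance = 1368.83 − 1189.76 = 179.065; SEM = √179.065 = 13.38.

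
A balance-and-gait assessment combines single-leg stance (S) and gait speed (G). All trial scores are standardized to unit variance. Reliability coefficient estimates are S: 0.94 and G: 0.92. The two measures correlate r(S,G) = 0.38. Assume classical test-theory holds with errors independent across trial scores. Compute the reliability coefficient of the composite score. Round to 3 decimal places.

0.949

Var(S+G) = 2 + 2·[0.38] = 2 + 0.76 = 2.76.
Because errors are independent across components, Cov(Tᵢ,Tⱼ) = Cov(Xᵢ,Xⱼ); the off-diagonal part of the true-score variance is the same as above.
True-score variance = [0.94 + 0.92] + 0.76 = 1.86 + 0.76 = 2.62.
Reliability = 2.62 / 2.76 = 0.949.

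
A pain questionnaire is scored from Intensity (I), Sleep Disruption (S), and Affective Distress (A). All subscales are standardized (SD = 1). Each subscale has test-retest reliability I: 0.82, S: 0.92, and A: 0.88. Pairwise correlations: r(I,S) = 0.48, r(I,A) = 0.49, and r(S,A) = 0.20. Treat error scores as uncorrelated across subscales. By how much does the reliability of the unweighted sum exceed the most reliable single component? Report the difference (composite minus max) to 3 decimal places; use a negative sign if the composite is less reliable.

Var(sum) = 3 + 2.34 = 5.34; true-score variance = 2.62 + 2.34 = 4.96; composite reliability = 0.9288.
Max component reliability = 0.9200.
Difference = 0.9288 − 0.9200 = 0.009.

0.009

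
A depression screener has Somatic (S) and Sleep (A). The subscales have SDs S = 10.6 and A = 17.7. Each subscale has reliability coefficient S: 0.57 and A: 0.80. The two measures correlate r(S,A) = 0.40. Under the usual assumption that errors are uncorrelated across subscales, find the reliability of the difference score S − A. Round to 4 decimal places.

Var(S−A) = 10.6² + 17.7² − 2·10.6·17.7·0.40 = 425.65 − 150.096 = 275.554.
With uncorrelated errors the cross-covariances are all true-score covariance, so they carry over unchanged; only the diagonal terms shrink to ρᵢσᵢ².
True-score variance = [10.6²·0.57 + 17.7²·0.80] − 150.096 = 314.677 − 150.096 = 164.581.
Reliability = 164.581 / 275.554 = 0.5973.

0.5973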